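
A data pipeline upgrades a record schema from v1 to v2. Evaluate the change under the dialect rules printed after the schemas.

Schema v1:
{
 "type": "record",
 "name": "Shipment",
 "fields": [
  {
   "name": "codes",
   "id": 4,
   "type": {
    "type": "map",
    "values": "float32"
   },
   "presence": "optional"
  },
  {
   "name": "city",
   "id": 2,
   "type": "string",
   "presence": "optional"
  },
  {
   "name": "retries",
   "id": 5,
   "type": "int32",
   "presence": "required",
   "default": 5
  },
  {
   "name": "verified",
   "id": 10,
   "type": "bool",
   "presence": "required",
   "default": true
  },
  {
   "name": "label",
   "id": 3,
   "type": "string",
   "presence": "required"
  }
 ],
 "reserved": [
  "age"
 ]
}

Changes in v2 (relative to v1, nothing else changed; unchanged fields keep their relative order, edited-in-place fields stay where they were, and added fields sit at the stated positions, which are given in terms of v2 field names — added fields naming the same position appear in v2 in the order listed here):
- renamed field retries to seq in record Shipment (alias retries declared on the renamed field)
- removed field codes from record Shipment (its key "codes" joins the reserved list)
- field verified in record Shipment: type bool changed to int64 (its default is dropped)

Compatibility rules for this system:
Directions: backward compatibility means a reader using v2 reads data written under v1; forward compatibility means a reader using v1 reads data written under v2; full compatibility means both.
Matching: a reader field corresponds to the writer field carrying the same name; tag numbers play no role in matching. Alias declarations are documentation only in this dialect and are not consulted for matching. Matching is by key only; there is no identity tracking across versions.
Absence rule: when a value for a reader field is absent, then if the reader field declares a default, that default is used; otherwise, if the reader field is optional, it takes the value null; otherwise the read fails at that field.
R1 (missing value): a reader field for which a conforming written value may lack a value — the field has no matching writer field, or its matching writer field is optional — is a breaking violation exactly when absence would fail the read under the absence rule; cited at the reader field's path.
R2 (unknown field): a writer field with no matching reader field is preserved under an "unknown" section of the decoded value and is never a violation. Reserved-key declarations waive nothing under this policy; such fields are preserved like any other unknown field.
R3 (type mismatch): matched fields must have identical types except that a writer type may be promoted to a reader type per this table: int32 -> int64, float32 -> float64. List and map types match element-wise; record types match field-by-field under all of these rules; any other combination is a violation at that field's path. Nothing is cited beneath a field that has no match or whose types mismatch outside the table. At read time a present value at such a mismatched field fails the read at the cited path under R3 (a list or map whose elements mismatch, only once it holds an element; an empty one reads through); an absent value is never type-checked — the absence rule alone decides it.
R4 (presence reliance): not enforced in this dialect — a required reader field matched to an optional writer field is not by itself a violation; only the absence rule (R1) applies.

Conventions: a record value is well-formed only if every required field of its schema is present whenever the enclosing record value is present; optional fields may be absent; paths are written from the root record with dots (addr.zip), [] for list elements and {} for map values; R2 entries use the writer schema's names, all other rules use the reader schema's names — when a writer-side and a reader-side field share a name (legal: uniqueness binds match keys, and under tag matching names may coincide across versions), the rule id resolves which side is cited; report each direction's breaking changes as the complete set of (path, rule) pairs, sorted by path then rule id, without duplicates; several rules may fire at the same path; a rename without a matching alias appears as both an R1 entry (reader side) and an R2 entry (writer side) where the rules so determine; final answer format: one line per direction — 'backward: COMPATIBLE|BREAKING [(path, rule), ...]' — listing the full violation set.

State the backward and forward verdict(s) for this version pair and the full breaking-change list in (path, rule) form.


backward: BREAKING [(verified, R3)]; forward: BREAKING [(verified, R3)]

arrows below run writer -> reader for Shipment
backward analysis of Shipment with v2 as reader and v1 as writer:
  city: string -> string, writer optional; from city
  seq: no writer-side match
  verified: bool -> int64, writer required; from verified
  label: string -> string, writer required; from label
  writer codes: unknown to reader
  writer retries: unknown to reader
  rule R3 violated at verified
  backward on Shipment therefore BREAKING (1)
forward analysis of Shipment with v1 as reader and v2 as writer:
  codes: no writer-side match
  city: string -> string, writer optional; from city
  retries: no writer-side match
  verified: int64 -> bool, writer required; from verified
  label: string -> string, writer required; from label
  writer seq: unknown to reader
  rule R3 violated at verified
  forward on Shipment therefore BREAKING (1)


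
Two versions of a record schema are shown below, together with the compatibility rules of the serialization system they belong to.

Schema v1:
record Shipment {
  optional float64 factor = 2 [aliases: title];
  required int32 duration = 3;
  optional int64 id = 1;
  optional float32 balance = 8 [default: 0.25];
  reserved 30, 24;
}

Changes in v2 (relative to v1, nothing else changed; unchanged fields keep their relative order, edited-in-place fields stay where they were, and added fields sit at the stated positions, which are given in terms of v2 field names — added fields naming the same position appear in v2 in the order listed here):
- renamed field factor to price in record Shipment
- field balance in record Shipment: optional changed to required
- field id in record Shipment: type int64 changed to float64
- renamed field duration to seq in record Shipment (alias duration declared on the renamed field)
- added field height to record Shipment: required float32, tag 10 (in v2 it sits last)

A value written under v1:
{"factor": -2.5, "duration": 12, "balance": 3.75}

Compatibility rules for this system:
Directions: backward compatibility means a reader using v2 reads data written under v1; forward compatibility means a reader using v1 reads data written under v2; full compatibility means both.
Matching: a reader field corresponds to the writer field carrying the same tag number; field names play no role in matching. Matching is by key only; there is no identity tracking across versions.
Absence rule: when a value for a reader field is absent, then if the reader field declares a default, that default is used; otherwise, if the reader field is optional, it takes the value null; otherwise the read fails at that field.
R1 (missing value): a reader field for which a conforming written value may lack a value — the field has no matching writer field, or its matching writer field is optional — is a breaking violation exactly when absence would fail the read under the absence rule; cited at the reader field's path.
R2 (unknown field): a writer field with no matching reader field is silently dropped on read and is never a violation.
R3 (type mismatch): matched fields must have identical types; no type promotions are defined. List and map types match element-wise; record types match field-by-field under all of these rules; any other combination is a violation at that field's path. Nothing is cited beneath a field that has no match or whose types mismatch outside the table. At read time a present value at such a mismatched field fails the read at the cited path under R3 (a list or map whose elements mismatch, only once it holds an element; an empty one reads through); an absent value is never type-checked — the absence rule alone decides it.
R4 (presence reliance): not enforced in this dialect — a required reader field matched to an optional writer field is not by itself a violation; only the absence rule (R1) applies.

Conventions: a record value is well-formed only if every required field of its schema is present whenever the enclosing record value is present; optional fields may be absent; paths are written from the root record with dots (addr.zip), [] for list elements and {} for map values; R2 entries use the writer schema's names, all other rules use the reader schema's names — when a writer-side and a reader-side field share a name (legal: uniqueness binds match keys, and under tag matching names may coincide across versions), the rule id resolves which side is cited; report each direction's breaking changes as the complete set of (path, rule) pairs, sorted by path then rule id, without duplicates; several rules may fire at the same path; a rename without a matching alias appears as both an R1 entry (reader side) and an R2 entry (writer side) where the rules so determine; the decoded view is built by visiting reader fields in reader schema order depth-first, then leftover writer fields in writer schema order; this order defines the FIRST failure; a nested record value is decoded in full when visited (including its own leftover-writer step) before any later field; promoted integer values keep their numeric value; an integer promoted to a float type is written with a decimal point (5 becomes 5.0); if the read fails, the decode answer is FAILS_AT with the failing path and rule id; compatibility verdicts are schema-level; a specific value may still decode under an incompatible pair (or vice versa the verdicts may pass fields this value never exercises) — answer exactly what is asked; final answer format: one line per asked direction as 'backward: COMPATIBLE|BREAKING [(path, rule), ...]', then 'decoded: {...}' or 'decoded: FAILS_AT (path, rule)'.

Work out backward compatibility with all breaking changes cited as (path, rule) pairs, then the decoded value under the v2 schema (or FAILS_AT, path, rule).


arrows below run writer -> reader for Shipment
backward on Shipment — v2 reading data written by v1:
  writer optional, float64 -> float64: reader price maps from writer factor
  writer required, int32 -> int32: reader seq maps from writer duration
  writer optional, int64 -> float64: reader id maps from writer id
  writer optional, float32 -> float32: reader balance maps from writer balance
  no writer field matches reader height
  violation R1 at height
  violation R3 at id
  => backward: BREAKING (2)
decoding the Shipment value with the v2 reader:
  price := -2.5 (from writer factor)
  seq := 12 (from writer duration)
  id := null (not supplied -> null)
  balance := 3.75
  read fails at height under R1 (no fill)
  => FAILS_AT (height, R1)
the other Shipment changes do not affect what is asked:
  renamed field factor to price in record Shipment -> fires no rule on Shipment, leaving the asked answer as it is
  field balance in record Shipment: optional changed to required -> fires no rule on Shipment, leaving the asked answer as it is
  renamed field duration to seq in record Shipment (alias duration declared on the renamed field) -> fires no rule on Shipment, leaving the asked answer as it is

backward: BREAKING [(height, R1), (id, R3)]; decoded: FAILS_AT (height, R1)


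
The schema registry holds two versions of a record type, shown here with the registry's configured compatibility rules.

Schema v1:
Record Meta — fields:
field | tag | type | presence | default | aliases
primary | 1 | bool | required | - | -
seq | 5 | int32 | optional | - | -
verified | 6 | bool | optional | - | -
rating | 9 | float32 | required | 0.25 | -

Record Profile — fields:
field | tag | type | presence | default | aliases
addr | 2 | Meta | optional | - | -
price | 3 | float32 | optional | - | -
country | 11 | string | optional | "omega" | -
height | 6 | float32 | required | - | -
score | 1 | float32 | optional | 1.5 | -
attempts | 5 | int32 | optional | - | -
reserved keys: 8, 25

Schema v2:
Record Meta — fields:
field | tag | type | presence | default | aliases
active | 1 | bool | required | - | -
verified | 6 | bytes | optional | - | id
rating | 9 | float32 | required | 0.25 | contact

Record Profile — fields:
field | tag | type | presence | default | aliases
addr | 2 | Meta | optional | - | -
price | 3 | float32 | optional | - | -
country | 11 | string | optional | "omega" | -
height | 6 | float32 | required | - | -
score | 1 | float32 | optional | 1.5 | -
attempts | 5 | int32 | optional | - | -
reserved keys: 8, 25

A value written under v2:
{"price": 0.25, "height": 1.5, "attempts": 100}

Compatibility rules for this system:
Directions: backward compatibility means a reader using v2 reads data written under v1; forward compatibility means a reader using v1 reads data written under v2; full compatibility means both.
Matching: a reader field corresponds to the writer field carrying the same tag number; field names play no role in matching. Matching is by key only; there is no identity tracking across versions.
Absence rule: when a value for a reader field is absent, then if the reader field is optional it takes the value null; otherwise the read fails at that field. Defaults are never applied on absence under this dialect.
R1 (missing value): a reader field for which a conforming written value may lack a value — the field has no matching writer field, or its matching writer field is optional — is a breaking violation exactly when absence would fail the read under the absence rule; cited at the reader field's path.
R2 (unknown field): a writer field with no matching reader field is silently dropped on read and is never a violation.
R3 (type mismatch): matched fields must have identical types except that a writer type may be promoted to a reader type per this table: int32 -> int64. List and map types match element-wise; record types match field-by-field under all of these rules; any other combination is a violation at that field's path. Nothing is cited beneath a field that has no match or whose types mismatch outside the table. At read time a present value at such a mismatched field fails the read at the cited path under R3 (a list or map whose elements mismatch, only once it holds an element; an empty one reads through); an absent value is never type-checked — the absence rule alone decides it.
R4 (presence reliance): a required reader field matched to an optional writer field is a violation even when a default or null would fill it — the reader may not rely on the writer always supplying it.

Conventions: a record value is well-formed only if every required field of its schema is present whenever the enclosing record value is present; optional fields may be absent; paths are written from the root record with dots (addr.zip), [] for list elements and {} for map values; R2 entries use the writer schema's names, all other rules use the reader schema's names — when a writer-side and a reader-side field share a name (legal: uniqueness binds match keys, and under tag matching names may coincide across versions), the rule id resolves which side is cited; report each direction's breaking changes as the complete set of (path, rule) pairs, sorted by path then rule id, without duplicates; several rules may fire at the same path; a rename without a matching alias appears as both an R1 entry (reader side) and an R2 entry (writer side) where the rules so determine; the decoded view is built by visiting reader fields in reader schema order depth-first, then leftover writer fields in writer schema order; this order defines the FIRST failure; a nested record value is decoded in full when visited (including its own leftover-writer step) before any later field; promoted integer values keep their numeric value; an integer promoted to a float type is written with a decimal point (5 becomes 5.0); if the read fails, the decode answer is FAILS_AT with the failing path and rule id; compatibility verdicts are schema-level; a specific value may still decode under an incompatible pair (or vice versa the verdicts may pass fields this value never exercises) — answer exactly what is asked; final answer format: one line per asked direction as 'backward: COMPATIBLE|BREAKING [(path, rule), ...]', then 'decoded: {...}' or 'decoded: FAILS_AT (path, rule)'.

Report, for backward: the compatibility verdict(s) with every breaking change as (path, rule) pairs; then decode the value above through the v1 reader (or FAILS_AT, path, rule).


backward: BREAKING [(addr.verified, R3)]; decoded: {"addr": null, "price": 0.25, "country": null, "height": 1.5, "score": null, "attempts": 100}

in Profile below, arrows point writer -> reader
checking backward for Profile: reader v2 against writer v1:
  addr: Meta -> Meta, writer optional; from addr
  price: float32 -> float32, writer optional; from price
  country: string -> string, writer optional; from country
  height: float32 -> float32, writer required; from height
  score: float32 -> float32, writer optional; from score
  attempts: int32 -> int32, writer optional; from attempts
  addr.active: bool -> bool, writer required; from addr.primary
  addr.verified: bool -> bytes, writer optional; from addr.verified
  addr.rating: float32 -> float32, writer required; from addr.rating
  leftover writer field: addr.seq
  R3 fires at addr.verified
  => 1 violation(s): backward is BREAKING for Profile
migrating the Profile value to v1:
  addr := null (absent, optional -> null)
  price := 0.25
  country := null (absent, optional -> null)
  height := 1.5
  score := null (absent, optional -> null)
  attempts := 100
  => decoded: {"addr": null, "price": 0.25, "country": null, "height": 1.5, "score": null, "attempts": 100}
remaining Profile differences; none change what is asked:
  removed field seq from record Meta -> fires no rule on Profile, leaving the asked answer as it is
  renamed field primary to active in record Meta -> fires no rule on Profile, leaving the asked answer as it is


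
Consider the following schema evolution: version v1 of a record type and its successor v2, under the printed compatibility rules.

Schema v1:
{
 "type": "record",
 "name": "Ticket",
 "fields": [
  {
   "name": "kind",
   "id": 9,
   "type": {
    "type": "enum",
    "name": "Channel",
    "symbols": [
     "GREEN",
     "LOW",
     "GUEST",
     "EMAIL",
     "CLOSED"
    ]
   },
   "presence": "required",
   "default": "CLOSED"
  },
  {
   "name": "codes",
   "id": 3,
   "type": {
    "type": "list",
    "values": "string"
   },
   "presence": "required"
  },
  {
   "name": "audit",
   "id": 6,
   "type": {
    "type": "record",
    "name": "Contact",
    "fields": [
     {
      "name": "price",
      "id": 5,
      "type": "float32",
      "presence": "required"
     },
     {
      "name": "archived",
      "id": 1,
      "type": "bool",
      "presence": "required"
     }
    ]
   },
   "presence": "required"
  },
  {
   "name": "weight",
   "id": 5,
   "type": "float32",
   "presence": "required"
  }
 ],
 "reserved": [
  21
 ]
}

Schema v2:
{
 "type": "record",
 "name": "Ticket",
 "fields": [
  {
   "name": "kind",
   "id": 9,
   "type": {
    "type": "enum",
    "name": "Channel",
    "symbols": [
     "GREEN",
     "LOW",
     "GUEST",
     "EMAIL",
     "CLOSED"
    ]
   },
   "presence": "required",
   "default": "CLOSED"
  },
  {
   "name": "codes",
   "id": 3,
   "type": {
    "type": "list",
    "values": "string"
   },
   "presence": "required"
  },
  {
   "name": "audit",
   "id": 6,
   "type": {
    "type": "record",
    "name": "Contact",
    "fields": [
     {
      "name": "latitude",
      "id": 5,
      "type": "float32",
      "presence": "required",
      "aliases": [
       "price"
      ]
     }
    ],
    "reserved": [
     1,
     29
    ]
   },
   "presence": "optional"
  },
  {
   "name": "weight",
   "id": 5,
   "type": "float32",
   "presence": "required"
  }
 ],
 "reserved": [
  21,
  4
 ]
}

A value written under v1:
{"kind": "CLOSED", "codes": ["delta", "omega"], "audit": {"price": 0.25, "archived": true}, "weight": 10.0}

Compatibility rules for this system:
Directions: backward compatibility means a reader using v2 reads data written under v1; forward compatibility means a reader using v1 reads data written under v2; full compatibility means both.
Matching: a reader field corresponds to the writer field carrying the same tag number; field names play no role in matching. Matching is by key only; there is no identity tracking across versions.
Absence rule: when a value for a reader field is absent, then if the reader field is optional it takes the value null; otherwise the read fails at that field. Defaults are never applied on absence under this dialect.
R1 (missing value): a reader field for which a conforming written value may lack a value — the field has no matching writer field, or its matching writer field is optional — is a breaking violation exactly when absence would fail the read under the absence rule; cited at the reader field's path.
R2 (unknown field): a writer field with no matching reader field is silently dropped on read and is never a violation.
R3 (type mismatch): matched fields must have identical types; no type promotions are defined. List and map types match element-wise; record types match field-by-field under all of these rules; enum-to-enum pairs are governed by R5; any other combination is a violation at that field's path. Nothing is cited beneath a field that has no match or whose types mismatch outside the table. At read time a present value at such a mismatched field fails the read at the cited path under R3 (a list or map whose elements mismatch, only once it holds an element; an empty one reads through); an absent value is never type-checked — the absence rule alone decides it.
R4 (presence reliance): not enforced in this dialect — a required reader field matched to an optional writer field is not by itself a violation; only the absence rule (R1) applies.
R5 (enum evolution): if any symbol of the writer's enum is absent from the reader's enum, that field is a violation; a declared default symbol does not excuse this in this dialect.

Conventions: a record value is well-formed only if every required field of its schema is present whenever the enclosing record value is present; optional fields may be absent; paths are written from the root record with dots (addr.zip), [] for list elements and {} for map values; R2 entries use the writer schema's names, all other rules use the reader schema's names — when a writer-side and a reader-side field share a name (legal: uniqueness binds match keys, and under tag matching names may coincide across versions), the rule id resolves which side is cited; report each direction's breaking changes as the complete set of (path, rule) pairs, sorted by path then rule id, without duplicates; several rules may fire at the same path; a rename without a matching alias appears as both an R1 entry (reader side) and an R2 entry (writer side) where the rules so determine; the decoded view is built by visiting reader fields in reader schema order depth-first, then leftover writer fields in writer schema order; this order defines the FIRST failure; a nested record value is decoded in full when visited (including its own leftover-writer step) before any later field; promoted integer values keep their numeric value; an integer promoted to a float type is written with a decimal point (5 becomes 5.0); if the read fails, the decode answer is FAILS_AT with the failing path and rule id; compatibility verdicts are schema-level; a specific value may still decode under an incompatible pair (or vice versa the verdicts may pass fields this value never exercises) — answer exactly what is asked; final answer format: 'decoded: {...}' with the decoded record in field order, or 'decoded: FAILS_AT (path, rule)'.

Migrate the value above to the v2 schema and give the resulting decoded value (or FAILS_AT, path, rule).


decoded: {"kind": "CLOSED", "codes": ["delta", "omega"], "audit": {"latitude": 0.25}, "weight": 10.0}

arrows below run writer -> reader for Ticket
decoding the Ticket value with the v2 reader:
  kind := "CLOSED"
  codes := ["delta", "omega"]
  audit.latitude := 0.25 (from writer price)
  writer audit.archived: unmatched, discarded
  weight := 10.0
  => decoded: {"kind": "CLOSED", "codes": ["delta", "omega"], "audit": {"latitude": 0.25}, "weight": 10.0}
the other Ticket changes do not affect what is asked:
  field audit in record Ticket: required changed to optional -> schema-level compatibility only; this Ticket value's decode is unchanged


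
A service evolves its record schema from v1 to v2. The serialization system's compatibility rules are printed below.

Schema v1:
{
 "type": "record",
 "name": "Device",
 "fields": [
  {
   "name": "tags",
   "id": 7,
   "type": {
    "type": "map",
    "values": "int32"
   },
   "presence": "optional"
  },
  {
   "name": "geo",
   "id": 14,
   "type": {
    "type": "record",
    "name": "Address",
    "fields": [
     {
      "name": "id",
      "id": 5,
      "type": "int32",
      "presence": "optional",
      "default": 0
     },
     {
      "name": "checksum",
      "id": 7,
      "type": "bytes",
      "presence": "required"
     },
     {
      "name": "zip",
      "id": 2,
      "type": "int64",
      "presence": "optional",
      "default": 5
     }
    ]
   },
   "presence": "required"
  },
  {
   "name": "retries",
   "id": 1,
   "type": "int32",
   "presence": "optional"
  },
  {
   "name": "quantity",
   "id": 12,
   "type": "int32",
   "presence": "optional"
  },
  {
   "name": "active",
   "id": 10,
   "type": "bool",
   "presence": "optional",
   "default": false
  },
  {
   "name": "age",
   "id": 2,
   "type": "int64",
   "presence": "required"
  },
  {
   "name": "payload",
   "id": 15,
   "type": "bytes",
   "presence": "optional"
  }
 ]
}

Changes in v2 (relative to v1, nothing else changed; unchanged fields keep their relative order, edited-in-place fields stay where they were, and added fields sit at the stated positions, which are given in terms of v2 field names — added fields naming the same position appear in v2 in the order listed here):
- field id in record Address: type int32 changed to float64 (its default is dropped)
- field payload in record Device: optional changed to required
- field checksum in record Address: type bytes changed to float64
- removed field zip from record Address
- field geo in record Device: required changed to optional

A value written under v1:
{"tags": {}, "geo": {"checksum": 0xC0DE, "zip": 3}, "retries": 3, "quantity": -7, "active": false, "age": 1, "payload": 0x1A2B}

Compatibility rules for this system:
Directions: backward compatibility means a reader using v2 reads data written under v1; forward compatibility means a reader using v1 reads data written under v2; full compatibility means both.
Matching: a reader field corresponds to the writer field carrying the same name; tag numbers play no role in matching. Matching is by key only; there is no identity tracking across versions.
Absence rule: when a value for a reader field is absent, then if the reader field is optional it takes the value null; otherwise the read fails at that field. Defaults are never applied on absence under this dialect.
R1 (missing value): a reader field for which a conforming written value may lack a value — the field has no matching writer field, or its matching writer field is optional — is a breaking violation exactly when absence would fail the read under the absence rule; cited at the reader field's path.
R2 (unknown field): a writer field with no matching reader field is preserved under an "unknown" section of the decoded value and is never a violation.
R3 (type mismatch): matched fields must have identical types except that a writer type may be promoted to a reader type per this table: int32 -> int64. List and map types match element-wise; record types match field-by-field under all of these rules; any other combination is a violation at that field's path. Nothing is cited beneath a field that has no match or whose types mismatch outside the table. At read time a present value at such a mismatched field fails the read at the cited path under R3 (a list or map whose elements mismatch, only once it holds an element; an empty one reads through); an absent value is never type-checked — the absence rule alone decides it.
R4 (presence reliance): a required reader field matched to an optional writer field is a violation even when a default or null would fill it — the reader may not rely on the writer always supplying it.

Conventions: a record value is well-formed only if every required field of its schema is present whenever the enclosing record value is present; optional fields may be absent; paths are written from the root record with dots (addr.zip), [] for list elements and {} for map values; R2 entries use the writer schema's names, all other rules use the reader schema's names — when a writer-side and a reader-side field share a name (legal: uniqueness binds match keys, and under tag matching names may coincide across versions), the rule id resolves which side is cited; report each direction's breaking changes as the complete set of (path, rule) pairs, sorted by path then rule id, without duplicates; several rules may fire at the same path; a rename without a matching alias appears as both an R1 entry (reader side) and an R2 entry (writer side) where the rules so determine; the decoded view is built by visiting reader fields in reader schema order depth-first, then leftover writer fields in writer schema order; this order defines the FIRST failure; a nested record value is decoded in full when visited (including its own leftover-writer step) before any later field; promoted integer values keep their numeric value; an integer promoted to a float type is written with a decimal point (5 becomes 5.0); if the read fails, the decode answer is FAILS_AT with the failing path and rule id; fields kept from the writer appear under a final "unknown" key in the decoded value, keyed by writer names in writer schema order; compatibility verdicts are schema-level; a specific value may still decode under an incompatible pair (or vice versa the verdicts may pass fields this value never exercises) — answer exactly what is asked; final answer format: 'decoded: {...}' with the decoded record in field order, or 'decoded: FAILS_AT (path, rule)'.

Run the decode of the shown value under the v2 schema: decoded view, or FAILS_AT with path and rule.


decoded: FAILS_AT (geo.checksum, R3)

each type pair in Device: writer, then reader
decoding the Device value with the v2 reader:
  tags := {}
  geo.id := null (not supplied -> null)
  read fails at geo.checksum under R3
  => FAILS_AT (geo.checksum, R3)
diffs on Device not affecting the asked answer:
  field id in record Address: type int32 changed to float64 (its default is dropped) -> schema-level compatibility only; this Device value's decode is unchanged
  field payload in record Device: optional changed to required -> schema-level compatibility only; this Device value's decode is unchanged
  removed field zip from record Address -> triggers nothing under the printed rules; the Device answer is the same either way


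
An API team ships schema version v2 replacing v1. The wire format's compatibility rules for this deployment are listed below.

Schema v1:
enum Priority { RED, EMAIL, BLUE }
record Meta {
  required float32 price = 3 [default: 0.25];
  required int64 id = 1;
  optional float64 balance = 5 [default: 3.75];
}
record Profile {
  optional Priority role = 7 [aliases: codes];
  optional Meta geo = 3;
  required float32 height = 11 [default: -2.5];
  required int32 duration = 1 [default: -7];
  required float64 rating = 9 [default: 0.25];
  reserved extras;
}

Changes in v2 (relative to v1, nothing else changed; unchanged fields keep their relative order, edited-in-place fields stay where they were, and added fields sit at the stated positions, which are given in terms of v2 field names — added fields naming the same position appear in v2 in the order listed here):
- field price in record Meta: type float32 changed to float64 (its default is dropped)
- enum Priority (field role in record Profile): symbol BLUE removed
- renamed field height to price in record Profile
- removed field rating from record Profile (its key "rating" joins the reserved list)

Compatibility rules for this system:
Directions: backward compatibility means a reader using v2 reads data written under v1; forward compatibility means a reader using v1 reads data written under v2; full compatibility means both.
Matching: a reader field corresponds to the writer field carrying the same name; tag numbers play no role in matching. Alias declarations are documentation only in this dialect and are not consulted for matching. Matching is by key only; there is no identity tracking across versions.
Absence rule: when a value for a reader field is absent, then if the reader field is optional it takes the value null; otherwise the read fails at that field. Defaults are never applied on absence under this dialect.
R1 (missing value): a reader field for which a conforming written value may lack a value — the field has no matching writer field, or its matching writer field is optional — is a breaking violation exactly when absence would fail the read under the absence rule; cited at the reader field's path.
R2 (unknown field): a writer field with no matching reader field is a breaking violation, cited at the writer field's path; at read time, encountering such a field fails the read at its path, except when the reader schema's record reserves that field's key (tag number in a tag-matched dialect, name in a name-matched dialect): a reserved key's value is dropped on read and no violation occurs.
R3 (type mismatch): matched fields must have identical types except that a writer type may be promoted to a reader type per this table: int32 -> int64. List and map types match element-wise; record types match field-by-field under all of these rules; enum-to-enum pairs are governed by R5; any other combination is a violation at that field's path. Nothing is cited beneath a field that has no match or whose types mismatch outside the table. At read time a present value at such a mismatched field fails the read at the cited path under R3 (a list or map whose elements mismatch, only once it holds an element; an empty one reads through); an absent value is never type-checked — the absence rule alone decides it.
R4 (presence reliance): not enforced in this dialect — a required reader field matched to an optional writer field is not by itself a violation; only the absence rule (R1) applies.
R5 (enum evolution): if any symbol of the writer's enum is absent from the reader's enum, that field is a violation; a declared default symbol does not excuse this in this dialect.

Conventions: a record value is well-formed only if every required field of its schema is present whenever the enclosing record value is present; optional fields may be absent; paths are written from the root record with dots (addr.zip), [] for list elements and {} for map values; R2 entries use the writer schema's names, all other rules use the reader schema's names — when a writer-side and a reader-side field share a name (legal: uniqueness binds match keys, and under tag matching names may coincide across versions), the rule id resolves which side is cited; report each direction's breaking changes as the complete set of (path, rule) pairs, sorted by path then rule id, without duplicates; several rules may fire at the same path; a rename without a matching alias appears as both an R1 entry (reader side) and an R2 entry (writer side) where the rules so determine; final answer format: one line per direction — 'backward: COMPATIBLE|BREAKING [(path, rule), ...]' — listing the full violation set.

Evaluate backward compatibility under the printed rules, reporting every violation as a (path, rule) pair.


the writer's type comes first in each Profile pair
backward for Profile (reader v2, writer v1):
  role: Priority -> Priority, writer optional; from role
  geo: Meta -> Meta, writer optional; from geo
  price: no writer match
  duration: int32 -> int32, writer required; from duration
  writer height: unknown to reader
  writer rating: unknown to reader
  geo.price: float32 -> float64, writer required; from geo.price
  geo.id: int64 -> int64, writer required; from geo.id
  geo.balance: float64 -> float64, writer optional; from geo.balance
  violation R3 at geo.price
  violation R2 at height
  violation R1 at price
  violation R5 at role
  backward on Profile therefore BREAKING (4)
diffs on Profile not affecting the asked answer:
  removed field rating from record Profile (its key "rating" joins the reserved list) -> matters only for Profile's forward compatibility — outside the asked direction

backward: BREAKING [(geo.price, R3), (height, R2), (price, R1), (role, R5)]


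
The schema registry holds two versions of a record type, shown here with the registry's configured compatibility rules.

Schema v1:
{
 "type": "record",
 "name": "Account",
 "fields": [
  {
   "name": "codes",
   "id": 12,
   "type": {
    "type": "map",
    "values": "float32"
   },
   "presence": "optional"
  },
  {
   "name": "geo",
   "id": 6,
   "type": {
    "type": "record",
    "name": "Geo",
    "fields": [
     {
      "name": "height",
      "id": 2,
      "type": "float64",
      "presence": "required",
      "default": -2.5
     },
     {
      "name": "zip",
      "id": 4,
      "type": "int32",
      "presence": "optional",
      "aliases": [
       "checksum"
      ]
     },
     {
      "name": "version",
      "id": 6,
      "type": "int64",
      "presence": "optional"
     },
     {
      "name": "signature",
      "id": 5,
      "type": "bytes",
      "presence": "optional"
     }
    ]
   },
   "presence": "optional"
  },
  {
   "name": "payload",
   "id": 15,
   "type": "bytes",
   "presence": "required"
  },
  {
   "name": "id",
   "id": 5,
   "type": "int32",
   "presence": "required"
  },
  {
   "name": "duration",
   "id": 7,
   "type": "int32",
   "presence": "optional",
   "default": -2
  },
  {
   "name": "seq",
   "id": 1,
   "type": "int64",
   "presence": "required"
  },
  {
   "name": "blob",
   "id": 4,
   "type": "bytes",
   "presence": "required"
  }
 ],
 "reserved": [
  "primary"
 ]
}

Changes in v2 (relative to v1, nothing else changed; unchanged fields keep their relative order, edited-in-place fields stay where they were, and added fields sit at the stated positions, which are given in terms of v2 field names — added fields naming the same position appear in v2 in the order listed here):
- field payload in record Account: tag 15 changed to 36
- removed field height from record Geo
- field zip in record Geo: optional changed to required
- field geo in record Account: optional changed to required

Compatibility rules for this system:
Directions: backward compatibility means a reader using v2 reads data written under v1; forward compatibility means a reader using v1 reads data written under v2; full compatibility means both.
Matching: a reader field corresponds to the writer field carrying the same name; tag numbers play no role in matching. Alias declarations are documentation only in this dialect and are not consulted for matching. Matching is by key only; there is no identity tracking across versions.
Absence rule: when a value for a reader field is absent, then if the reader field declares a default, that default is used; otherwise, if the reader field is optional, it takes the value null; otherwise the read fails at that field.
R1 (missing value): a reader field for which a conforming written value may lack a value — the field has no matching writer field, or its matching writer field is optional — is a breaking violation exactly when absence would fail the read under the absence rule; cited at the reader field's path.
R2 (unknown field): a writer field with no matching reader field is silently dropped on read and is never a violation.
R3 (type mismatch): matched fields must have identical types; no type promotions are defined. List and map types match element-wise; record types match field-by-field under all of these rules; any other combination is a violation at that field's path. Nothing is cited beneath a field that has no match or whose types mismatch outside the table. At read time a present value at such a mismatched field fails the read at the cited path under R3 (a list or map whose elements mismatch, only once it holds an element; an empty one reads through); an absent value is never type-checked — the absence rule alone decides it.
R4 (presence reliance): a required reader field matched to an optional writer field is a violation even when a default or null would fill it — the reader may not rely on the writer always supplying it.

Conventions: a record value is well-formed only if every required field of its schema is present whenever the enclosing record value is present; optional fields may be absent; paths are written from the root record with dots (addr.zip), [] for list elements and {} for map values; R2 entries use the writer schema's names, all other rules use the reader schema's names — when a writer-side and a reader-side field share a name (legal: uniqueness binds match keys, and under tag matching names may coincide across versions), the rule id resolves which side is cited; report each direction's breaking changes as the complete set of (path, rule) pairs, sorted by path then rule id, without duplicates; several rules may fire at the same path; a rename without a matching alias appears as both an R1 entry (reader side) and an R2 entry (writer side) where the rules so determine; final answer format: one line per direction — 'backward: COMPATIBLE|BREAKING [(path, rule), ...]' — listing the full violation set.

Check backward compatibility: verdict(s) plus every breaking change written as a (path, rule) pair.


backward: BREAKING [(geo, R1), (geo, R4), (geo.zip, R1), (geo.zip, R4)]

in Account below, arrows point writer -> reader
backward analysis of Account with v2 as reader and v1 as writer:
  codes: map<string, float32> -> map<string, float32>, writer optional; from codes
  geo: Geo -> Geo, writer optional; from geo
  payload: bytes -> bytes, writer required; from payload
  id: int32 -> int32, writer required; from id
  duration: int32 -> int32, writer optional; from duration
  seq: int64 -> int64, writer required; from seq
  blob: bytes -> bytes, writer required; from blob
  geo.zip: int32 -> int32, writer optional; from geo.zip
  geo.version: int64 -> int64, writer optional; from geo.version
  geo.signature: bytes -> bytes, writer optional; from geo.signature
  geo.height (writer side), unknown to reader
  violation R1 at geo
  violation R4 at geo
  violation R1 at geo.zip
  violation R4 at geo.zip
  => 4 violation(s): backward is BREAKING for Account
the rest of the Account diff is inert for this question:
  field payload in record Account: tag 15 changed to 36 -> triggers nothing under Account's printed rules — same verdict
  removed field height from record Geo -> triggers nothing under Account's printed rules — same verdict
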